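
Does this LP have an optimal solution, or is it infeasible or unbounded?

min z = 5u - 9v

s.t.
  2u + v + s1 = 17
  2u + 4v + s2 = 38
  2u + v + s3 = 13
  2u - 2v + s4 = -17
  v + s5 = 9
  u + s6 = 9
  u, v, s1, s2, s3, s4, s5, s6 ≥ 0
The point (0, 9) satisfies every constraint, so the LP is feasible; the constraints give u ≤ 9 and v ≤ 9, which with u, v ≥ 0 keep the feasible region inside a bounded box. A feasible, bounded LP attains a finite optimum at a vertex.

Evaluating z = 5u - 9v at each vertex:
  (0, 8.5): z = -76.5
  (0.5, 9): z = -78.5
  (0, 9): z = -81

Feasible with finite optimum z* = -81 at (0, 9).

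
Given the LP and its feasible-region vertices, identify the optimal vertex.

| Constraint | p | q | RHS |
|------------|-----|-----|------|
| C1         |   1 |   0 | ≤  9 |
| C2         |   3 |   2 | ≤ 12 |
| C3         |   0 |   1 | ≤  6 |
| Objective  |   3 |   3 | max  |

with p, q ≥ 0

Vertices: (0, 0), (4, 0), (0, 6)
(0, 6) with z = 18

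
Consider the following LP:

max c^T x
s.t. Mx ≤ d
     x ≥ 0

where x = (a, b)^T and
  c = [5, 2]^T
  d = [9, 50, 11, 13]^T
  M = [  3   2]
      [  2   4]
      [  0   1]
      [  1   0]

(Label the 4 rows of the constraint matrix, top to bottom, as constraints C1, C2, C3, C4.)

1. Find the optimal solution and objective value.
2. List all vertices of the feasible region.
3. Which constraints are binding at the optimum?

1. a = 3, b = 0, z = 15
2. (0, 0), (3, 0), (0, 4.5)
3. C1, b ≥ 0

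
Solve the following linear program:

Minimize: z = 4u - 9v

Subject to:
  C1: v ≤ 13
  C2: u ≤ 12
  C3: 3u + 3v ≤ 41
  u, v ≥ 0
u = 0, v = 13, z = -117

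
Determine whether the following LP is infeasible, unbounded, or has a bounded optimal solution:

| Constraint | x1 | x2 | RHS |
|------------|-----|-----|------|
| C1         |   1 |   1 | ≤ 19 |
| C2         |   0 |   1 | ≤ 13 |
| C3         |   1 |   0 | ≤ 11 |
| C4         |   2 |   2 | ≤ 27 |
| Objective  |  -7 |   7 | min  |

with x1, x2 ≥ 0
The point (11, 0) satisfies every constraint, so the LP is feasible; the constraints give x1 ≤ 11 and x2 ≤ 13, which with x1, x2 ≥ 0 keep the feasible region inside a bounded box. A feasible, bounded LP attains a finite optimum at a vertex.

Feasible with finite optimum z* = -77 at (11, 0).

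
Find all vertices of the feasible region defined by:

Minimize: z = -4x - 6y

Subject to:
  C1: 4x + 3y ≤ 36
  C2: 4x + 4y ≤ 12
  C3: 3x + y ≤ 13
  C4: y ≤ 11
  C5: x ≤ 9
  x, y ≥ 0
Each vertex is the intersection of two constraint boundaries that also satisfies all remaining constraints:
  x = 0 and y = 0 → (0, 0)
  4x + 4y = 12 and y = 0 → (3, 0)
  4x + 4y = 12 and x = 0 → (0, 3)

Vertices: (0, 0), (3, 0), (0, 3)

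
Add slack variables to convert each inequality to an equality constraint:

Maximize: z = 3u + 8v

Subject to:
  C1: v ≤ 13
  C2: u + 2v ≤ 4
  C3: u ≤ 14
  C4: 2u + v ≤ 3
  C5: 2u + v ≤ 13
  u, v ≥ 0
max z = 3u + 8v

s.t.
  v + s1 = 13
  u + 2v + s2 = 4
  u + s3 = 14
  2u + v + s4 = 3
  2u + v + s5 = 13
  u, v, s1, s2, s3, s4, s5 ≥ 0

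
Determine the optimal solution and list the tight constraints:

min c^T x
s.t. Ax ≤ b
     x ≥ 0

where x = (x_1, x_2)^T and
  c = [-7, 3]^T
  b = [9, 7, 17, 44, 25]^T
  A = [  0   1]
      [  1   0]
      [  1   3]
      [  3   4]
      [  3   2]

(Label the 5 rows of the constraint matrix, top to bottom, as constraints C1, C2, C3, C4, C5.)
Optimal: x_1 = 7, x_2 = 0
Binding: C2, x_2 ≥ 0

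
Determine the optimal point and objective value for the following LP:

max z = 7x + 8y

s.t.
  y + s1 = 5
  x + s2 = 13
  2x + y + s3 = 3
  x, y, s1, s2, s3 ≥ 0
Each vertex is the intersection of two constraint boundaries that also satisfies all remaining constraints:
  x = 0 and y = 0 → (0, 0)
  2x + y = 3 and y = 0 → (1.5, 0)
  2x + y = 3 and x = 0 → (0, 3)

Evaluating z = 7x + 8y at each vertex:
  (0, 0): z = 0
  (1.5, 0): z = 10.5
  (0, 3): z = 24

The maximum is at (0, 3) with z = 24.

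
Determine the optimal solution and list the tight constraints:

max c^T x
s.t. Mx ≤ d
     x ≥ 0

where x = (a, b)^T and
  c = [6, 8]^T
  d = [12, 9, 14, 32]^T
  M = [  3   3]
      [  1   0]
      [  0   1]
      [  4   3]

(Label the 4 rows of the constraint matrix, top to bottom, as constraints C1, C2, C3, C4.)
Optimal: a = 0, b = 4
Slack at optimum:
  C1: slack = 0 (binding)
  C2: slack = 9
  C3: slack = 10
  C4: slack = 20
  a ≥ 0: a = 0 (binding)
  b ≥ 0: b = 4
Binding constraints: C1, a ≥ 0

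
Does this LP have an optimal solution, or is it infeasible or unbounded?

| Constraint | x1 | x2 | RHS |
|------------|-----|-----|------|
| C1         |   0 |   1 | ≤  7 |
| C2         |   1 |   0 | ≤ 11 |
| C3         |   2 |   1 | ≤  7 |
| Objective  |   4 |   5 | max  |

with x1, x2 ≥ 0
The point (0, 7) satisfies every constraint, so the LP is feasible; the constraints give x1 ≤ 11 and x2 ≤ 7, which with x1, x2 ≥ 0 keep the feasible region inside a bounded box. A feasible, bounded LP attains a finite optimum at a vertex.

The LP has an optimal solution: (0, 7) with z = 35.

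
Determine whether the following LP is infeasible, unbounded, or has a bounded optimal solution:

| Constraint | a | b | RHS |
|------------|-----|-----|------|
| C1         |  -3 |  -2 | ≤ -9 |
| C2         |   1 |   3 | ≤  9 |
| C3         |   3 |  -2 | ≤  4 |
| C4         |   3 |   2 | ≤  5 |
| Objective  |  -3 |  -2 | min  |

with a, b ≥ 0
C4 requires 3a + 2b ≤ 5, while C1 (-3a - 2b ≤ -9) is equivalent to 3a + 2b ≥ 9. Together they would need 9 ≤ 3a + 2b ≤ 5, which is impossible since 9 > 5. No point satisfies all constraints.

Infeasible: no point satisfies all constraints simultaneously.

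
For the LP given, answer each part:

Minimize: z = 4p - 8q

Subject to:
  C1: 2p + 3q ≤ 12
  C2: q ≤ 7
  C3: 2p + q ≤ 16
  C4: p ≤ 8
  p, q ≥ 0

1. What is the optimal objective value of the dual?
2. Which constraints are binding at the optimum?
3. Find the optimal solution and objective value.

1. -32 (by strong duality, equal to the primal optimum)
2. C1, p ≥ 0
3. p = 0, q = 4, z = -32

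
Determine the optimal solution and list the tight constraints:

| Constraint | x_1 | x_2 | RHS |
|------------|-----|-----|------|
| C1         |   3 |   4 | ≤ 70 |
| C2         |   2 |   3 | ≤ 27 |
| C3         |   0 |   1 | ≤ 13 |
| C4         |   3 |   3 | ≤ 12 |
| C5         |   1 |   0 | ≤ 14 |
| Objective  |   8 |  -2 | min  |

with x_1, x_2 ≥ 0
Optimal: x_1 = 0, x_2 = 4
Binding: C4, x_1 ≥ 0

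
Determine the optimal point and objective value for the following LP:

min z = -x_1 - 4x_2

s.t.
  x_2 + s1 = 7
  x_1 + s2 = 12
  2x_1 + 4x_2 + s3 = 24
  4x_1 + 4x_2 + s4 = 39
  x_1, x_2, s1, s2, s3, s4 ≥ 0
x_1 = 0, x_2 = 6, z = -24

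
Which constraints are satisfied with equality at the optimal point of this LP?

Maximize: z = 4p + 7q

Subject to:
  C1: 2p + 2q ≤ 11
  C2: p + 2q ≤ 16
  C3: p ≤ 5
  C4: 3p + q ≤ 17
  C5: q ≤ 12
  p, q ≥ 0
Optimal: p = 0, q = 5.5
Slack at optimum:
  C1: slack = 0 (binding)
  C2: slack = 5
  C3: slack = 5
  C4: slack = 11.5
  C5: slack = 6.5
  p ≥ 0: p = 0 (binding)
  q ≥ 0: q = 5.5
Binding constraints: C1, p ≥ 0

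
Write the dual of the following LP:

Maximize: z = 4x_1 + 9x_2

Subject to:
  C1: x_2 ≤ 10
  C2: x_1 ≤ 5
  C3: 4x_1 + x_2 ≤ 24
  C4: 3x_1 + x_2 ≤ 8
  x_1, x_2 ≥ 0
Minimize: z = 10y1 + 5y2 + 24y3 + 8y4

Subject to:
  C1: -y2 - 4y3 - 3y4 ≤ -4
  C2: -y1 - y3 - y4 ≤ -9
  y1, y2, y3, y4 ≥ 0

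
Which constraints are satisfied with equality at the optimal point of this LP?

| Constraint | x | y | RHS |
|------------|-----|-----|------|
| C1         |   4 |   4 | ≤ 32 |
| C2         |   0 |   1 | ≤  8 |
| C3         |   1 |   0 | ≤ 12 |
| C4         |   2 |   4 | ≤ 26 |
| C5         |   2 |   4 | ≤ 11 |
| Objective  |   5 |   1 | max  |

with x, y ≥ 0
Optimal: x = 5.5, y = 0
Binding: C5, y ≥ 0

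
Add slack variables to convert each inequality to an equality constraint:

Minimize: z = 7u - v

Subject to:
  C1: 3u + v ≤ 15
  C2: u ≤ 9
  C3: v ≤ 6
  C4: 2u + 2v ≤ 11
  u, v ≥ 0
min z = 7u - v

s.t.
  3u + v + s1 = 15
  u + s2 = 9
  v + s3 = 6
  2u + 2v + s4 = 11
  u, v, s1, s2, s3, s4 ≥ 0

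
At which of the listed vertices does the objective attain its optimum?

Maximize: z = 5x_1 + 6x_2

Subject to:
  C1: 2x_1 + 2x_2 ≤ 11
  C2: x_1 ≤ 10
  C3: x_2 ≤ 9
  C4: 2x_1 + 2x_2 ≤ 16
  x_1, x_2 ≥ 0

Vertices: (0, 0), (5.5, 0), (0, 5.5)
Evaluating z = 5x_1 + 6x_2 at each vertex:
  (0, 0): z = 0
  (5.5, 0): z = 27.5
  (0, 5.5): z = 33

The largest value is z = 33, attained at (0, 5.5).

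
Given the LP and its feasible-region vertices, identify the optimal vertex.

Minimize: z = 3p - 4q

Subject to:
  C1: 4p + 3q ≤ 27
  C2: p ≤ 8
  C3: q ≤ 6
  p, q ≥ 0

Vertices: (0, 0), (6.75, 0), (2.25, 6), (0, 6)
Evaluating z = 3p - 4q at each vertex:
  (0, 0): z = 0
  (6.75, 0): z = 20.25
  (2.25, 6): z = -17.25
  (0, 6): z = -24

The smallest value is z = -24, attained at (0, 6).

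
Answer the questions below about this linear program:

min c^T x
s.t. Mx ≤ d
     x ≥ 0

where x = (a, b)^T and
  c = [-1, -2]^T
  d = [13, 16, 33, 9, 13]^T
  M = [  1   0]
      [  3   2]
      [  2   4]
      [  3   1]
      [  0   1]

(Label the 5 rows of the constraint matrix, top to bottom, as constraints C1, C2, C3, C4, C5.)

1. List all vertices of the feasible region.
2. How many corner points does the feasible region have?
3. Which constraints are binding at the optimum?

1. (0, 0), (3, 0), (0.6667, 7), (0, 8)
2. 4
3. C2, a ≥ 0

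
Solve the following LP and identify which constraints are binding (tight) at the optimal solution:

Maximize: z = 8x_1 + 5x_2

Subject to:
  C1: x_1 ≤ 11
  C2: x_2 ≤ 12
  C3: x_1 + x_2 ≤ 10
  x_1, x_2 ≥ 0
Optimal: x_1 = 10, x_2 = 0
Slack at optimum:
  C1: slack = 1
  C2: slack = 12
  C3: slack = 0 (binding)
  x_1 ≥ 0: x_1 = 10
  x_2 ≥ 0: x_2 = 0 (binding)
Binding constraints: C3, x_2 ≥ 0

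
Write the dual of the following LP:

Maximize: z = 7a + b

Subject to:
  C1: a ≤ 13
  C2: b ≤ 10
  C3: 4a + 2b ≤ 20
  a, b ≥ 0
Minimize: z = 13y1 + 10y2 + 20y3

Subject to:
  C1: -y1 - 4y3 ≤ -7
  C2: -y2 - 2y3 ≤ -1
  y1, y2, y3 ≥ 0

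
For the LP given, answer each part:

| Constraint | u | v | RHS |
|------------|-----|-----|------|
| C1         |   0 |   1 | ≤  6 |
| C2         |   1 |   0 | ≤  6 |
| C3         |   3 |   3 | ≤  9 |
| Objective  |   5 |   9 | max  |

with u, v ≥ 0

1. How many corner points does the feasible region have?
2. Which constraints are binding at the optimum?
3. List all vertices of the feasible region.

1. 3
2. C3, u ≥ 0
3. (0, 0), (3, 0), (0, 3)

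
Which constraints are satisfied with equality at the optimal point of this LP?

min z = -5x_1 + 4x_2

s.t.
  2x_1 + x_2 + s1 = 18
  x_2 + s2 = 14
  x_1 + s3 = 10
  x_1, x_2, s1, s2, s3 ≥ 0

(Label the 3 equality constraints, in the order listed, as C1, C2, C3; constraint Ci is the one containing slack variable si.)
Optimal: x_1 = 9, x_2 = 0
Binding: C1, x_2 ≥ 0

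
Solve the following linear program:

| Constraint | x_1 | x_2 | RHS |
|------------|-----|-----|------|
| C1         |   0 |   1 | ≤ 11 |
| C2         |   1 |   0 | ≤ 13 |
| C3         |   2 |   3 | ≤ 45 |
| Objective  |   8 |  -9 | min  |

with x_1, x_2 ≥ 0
x_1 = 0, x_2 = 11, z = -99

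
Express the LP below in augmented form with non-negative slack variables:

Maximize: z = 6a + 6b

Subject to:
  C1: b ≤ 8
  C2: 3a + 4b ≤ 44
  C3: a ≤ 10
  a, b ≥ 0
max z = 6a + 6b

s.t.
  b + s1 = 8
  3a + 4b + s2 = 44
  a + s3 = 10
  a, b, s1, s2, s3 ≥ 0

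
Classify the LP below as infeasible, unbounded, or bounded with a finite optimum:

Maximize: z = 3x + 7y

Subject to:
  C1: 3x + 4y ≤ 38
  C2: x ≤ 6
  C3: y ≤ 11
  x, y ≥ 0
The point (0, 9.5) satisfies every constraint, so the LP is feasible; the constraints give x ≤ 6 and y ≤ 11, which with x, y ≥ 0 keep the feasible region inside a bounded box. A feasible, bounded LP attains a finite optimum at a vertex.

Feasible with finite optimum z* = 66.5 at (0, 9.5).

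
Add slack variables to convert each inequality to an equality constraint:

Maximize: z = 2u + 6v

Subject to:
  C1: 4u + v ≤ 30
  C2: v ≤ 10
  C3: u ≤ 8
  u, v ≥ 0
max z = 2u + 6v

s.t.
  4u + v + s1 = 30
  v + s2 = 10
  u + s3 = 8
  u, v, s1, s2, s3 ≥ 0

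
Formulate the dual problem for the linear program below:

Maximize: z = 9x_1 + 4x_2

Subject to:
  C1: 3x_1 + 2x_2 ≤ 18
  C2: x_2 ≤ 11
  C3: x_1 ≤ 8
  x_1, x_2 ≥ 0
Minimize: z = 18y1 + 11y2 + 8y3

Subject to:
  C1: -3y1 - y3 ≤ -9
  C2: -2y1 - y2 ≤ -4
  y1, y2, y3 ≥ 0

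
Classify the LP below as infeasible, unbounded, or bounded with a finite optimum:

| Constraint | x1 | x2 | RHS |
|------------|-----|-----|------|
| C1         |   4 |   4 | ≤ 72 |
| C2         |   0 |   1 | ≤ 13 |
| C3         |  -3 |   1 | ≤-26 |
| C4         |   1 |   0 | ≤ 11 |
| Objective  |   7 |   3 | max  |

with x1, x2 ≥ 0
The point (11, 7) satisfies every constraint, so the LP is feasible; the constraints give x1 ≤ 11 and x2 ≤ 13, which with x1, x2 ≥ 0 keep the feasible region inside a bounded box. A feasible, bounded LP attains a finite optimum at a vertex.

Evaluating z = 7x1 + 3x2 at each vertex:
  (8.667, 0): z = 60.67
  (11, 0): z = 77
  (11, 7): z = 98

The LP has an optimal solution: (11, 7) with z = 98.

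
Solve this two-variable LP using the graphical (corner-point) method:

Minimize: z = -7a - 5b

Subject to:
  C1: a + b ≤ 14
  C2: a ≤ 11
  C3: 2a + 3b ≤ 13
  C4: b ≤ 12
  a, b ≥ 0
Each vertex is the intersection of two constraint boundaries that also satisfies all remaining constraints:
  a = 0 and b = 0 → (0, 0)
  2a + 3b = 13 and b = 0 → (6.5, 0)
  2a + 3b = 13 and a = 0 → (0, 4.333)

Evaluating z = -7a - 5b at each vertex:
  (0, 0): z = 0
  (6.5, 0): z = -45.5
  (0, 4.333): z = -21.67

The minimum is at (6.5, 0) with z = -45.5.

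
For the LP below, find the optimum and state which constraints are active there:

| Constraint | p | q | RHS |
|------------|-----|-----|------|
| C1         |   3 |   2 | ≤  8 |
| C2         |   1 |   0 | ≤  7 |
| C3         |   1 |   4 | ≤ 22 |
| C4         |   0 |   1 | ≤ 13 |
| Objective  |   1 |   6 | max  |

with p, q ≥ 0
Optimal: p = 0, q = 4
Slack at optimum:
  C1: slack = 0 (binding)
  C2: slack = 7
  C3: slack = 6
  C4: slack = 9
  p ≥ 0: p = 0 (binding)
  q ≥ 0: q = 4
Binding constraints: C1, p ≥ 0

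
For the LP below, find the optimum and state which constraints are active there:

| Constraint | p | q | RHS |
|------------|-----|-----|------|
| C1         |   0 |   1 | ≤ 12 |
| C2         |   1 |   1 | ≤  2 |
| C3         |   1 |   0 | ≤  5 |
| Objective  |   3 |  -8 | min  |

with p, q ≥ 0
Optimal: p = 0, q = 2
Slack at optimum:
  C1: slack = 10
  C2: slack = 0 (binding)
  C3: slack = 5
  p ≥ 0: p = 0 (binding)
  q ≥ 0: q = 2
Binding constraints: C2, p ≥ 0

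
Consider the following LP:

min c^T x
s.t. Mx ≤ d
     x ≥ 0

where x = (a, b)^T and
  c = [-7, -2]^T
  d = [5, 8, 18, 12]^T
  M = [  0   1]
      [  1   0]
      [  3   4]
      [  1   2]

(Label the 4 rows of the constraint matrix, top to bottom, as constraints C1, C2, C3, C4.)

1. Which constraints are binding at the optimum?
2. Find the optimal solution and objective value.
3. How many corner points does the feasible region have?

1. C3, b ≥ 0
2. a = 6, b = 0, z = -42
3. 3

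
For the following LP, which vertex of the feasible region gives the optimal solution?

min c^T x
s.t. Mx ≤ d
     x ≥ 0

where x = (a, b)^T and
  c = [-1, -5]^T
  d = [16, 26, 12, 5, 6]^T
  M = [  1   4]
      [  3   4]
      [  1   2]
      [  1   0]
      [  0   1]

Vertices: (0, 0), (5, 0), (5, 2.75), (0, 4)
Evaluating z = -a - 5b at each vertex:
  (0, 0): z = 0
  (5, 0): z = -5
  (5, 2.75): z = -18.75
  (0, 4): z = -20

The smallest value is z = -20, attained at (0, 4).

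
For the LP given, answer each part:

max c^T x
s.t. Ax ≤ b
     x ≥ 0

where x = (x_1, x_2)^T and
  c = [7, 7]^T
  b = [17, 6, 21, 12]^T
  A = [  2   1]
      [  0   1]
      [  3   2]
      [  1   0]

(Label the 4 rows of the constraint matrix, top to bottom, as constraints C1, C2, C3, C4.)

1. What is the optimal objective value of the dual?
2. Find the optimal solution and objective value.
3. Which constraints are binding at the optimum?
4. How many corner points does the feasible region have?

1. 63 (by strong duality, equal to the primal optimum)
2. x_1 = 3, x_2 = 6, z = 63
3. C2, C3
4. 4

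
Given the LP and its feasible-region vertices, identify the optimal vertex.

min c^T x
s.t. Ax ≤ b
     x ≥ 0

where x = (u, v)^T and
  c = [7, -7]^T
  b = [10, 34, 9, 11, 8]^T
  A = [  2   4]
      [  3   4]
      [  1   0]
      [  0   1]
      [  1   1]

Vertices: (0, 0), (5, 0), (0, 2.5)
Evaluating z = 7u - 7v at each vertex:
  (0, 0): z = 0
  (5, 0): z = 35
  (0, 2.5): z = -17.5

The smallest value is z = -17.5, attained at (0, 2.5).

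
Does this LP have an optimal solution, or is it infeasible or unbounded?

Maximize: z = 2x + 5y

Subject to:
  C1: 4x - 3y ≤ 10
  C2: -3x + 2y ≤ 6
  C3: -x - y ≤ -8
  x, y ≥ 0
Feasible point: (2, 6) satisfies every constraint, so the LP is feasible.
Direction d = (3, 4): for each constraint row a, a·d ≤ 0 —
  (4)(3) + (-3)(4) = 0 ≤ 0
  (-3)(3) + (2)(4) = -1 ≤ 0
  (-1)(3) + (-1)(4) = -7 ≤ 0
and d ≥ 0, so (2, 6) + t·d stays feasible for every t ≥ 0. Along this ray z = 2x + 5y changes by 26 per unit t, so z → +∞.

Unbounded: there is a feasible ray along which z → +∞.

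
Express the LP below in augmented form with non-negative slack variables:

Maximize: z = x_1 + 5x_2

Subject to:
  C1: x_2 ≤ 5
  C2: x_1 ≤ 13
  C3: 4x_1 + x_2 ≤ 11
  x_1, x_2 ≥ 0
max z = x_1 + 5x_2

s.t.
  x_2 + s1 = 5
  x_1 + s2 = 13
  4x_1 + x_2 + s3 = 11
  x_1, x_2, s1, s2, s3 ≥ 0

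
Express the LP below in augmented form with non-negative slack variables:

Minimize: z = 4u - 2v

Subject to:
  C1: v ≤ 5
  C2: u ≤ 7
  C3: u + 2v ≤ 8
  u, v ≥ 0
min z = 4u - 2v

s.t.
  v + s1 = 5
  u + s2 = 7
  u + 2v + s3 = 8
  u, v, s1, s2, s3 ≥ 0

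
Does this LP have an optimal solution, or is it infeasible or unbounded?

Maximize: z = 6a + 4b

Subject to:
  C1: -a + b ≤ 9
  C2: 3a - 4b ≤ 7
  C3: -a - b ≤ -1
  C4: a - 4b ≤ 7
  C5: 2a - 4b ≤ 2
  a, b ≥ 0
Feasible point: (0, 1) satisfies every constraint, so the LP is feasible.
Direction d = (1, 1): for each constraint row a, a·d ≤ 0 —
  (-1)(1) + (1)(1) = 0 ≤ 0
  (3)(1) + (-4)(1) = -1 ≤ 0
  (-1)(1) + (-1)(1) = -2 ≤ 0
  (1)(1) + (-4)(1) = -3 ≤ 0
  (2)(1) + (-4)(1) = -2 ≤ 0
and d ≥ 0, so (0, 1) + t·d stays feasible for every t ≥ 0. Along this ray z = 6a + 4b changes by 10 per unit t, so z → +∞.

Unbounded — the objective can increase without bound over the feasible region.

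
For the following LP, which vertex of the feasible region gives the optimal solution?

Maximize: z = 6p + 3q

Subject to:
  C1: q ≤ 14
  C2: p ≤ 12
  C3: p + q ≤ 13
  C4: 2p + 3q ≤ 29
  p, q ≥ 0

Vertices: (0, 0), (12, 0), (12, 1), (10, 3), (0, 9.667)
Evaluating z = 6p + 3q at each vertex:
  (0, 0): z = 0
  (12, 0): z = 72
  (12, 1): z = 75
  (10, 3): z = 69
  (0, 9.667): z = 29

The largest value is z = 75, attained at (12, 1).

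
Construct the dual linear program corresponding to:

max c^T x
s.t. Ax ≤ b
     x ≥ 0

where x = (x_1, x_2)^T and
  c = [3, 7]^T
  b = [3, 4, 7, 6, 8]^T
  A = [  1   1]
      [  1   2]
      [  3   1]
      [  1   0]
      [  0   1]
Minimize: z = 3y1 + 4y2 + 7y3 + 6y4 + 8y5

Subject to:
  C1: -y1 - y2 - 3y3 - y4 ≤ -3
  C2: -y1 - 2y2 - y3 - y5 ≤ -7
  y1, y2, y3, y4, y5 ≥ 0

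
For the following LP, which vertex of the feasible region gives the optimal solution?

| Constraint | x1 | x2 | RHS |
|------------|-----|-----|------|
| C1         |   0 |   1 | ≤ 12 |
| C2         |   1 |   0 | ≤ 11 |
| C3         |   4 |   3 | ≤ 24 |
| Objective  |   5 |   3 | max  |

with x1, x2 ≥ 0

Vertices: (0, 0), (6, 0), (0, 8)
(6, 0) with z = 30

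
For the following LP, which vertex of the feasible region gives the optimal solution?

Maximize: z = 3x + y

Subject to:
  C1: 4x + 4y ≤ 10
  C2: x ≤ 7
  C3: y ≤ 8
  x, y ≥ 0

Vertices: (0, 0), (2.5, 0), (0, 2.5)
Evaluating z = 3x + y at each vertex:
  (0, 0): z = 0
  (2.5, 0): z = 7.5
  (0, 2.5): z = 2.5

The largest value is z = 7.5, attained at (2.5, 0).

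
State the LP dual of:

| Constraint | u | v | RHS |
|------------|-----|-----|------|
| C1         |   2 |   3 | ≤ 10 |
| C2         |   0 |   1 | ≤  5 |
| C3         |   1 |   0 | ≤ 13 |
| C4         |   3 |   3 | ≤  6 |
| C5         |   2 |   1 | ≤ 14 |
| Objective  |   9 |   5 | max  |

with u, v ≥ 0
Minimize: z = 10y1 + 5y2 + 13y3 + 6y4 + 14y5

Subject to:
  C1: -2y1 - y3 - 3y4 - 2y5 ≤ -9
  C2: -3y1 - y2 - 3y4 - y5 ≤ -5
  y1, y2, y3, y4, y5 ≥ 0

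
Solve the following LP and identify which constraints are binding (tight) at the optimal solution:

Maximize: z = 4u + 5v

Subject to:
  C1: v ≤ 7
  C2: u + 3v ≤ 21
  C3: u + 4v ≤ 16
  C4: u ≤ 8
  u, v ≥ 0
Optimal: u = 8, v = 2
Binding: C3, C4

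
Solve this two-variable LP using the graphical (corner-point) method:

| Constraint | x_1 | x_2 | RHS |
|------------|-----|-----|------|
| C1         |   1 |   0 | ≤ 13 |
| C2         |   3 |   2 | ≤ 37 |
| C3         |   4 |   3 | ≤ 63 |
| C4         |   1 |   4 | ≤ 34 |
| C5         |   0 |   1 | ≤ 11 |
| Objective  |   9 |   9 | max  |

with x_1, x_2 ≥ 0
Each vertex is the intersection of two constraint boundaries that also satisfies all remaining constraints:
  x_1 = 0 and x_2 = 0 → (0, 0)
  3x_1 + 2x_2 = 37 and x_2 = 0 → (12.33, 0)
  3x_1 + 2x_2 = 37 and x_1 + 4x_2 = 34 → (8, 6.5)
  x_1 + 4x_2 = 34 and x_1 = 0 → (0, 8.5)

Evaluating z = 9x_1 + 9x_2 at each vertex:
  (0, 0): z = 0
  (12.33, 0): z = 111
  (8, 6.5): z = 130.5
  (0, 8.5): z = 76.5

The maximum is at (8, 6.5) with z = 130.5.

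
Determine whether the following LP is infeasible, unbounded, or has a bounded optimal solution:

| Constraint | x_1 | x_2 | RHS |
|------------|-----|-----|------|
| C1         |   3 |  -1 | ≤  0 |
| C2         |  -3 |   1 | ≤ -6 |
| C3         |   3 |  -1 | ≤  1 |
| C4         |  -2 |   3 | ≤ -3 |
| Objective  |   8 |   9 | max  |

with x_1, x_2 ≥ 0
C1 requires 3x_1 - x_2 ≤ 0, while C2 (-3x_1 + x_2 ≤ -6) is equivalent to 3x_1 - x_2 ≥ 6. Together they would need 6 ≤ 3x_1 - x_2 ≤ 0, which is impossible since 6 > 0. No point satisfies all constraints.

The feasible region is empty; the LP is infeasible.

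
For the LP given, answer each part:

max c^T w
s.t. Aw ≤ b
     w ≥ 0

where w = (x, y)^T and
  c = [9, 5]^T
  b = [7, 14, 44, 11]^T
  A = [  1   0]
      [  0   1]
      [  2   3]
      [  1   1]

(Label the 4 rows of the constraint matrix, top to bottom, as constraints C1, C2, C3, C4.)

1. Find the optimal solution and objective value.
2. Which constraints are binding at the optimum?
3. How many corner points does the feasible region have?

1. x = 7, y = 4, z = 83
2. C1, C4
3. 4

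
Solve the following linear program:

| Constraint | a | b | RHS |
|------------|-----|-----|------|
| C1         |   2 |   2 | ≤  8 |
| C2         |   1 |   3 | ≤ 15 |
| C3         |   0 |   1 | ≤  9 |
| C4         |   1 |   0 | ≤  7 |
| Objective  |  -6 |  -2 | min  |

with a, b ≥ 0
a = 4, b = 0, z = -24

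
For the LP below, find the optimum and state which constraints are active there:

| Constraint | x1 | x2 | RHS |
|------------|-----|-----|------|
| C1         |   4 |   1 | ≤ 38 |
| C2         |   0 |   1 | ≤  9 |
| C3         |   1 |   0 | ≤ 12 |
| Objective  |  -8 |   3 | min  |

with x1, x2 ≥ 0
Optimal: x1 = 9.5, x2 = 0
Slack at optimum:
  C1: slack = 0 (binding)
  C2: slack = 9
  C3: slack = 2.5
  x1 ≥ 0: x1 = 9.5
  x2 ≥ 0: x2 = 0 (binding)
Binding constraints: C1, x2 ≥ 0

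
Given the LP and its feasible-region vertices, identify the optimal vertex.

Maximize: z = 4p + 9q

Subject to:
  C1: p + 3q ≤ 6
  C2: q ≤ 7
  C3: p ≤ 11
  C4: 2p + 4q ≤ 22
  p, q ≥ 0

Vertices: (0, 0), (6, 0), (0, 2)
(6, 0) with z = 24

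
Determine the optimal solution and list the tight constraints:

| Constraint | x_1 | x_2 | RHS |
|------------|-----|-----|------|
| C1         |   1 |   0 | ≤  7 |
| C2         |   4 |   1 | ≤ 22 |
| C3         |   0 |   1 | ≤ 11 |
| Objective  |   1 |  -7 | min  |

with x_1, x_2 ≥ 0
Optimal: x_1 = 0, x_2 = 11
Slack at optimum:
  C1: slack = 7
  C2: slack = 11
  C3: slack = 0 (binding)
  x_1 ≥ 0: x_1 = 0 (binding)
  x_2 ≥ 0: x_2 = 11
Binding constraints: C3, x_1 ≥ 0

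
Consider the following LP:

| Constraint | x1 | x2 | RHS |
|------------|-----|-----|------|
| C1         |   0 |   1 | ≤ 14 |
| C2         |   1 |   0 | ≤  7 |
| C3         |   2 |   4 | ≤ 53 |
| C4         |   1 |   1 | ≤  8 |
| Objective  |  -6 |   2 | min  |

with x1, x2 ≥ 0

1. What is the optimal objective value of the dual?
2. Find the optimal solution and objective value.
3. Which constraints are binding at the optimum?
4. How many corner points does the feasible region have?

1. -42 (by strong duality, equal to the primal optimum)
2. x1 = 7, x2 = 0, z = -42
3. C2, x2 ≥ 0
4. 4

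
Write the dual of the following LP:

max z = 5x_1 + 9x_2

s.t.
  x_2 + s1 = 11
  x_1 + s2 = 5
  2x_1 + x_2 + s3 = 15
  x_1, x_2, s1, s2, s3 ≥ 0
Minimize: z = 11y1 + 5y2 + 15y3

Subject to:
  C1: -y2 - 2y3 ≤ -5
  C2: -y1 - y3 ≤ -9
  y1, y2, y3 ≥ 0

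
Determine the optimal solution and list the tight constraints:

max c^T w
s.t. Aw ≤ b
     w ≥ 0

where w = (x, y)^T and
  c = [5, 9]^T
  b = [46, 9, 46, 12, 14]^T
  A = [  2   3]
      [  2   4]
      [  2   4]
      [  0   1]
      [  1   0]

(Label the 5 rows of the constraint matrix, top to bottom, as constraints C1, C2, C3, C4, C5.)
Optimal: x = 4.5, y = 0
Slack at optimum:
  C1: slack = 37
  C2: slack = 0 (binding)
  C3: slack = 37
  C4: slack = 12
  C5: slack = 9.5
  x ≥ 0: x = 4.5
  y ≥ 0: y = 0 (binding)
Binding constraints: C2, y ≥ 0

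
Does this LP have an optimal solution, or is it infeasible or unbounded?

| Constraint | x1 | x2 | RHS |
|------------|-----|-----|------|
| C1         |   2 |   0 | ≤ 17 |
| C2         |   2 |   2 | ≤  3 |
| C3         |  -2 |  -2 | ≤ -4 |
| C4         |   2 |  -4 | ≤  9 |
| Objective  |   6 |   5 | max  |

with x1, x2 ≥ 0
C2 requires 2x1 + 2x2 ≤ 3, while C3 (-2x1 - 2x2 ≤ -4) is equivalent to 2x1 + 2x2 ≥ 4. Together they would need 4 ≤ 2x1 + 2x2 ≤ 3, which is impossible since 4 > 3. No point satisfies all constraints.

Infeasible: no point satisfies all constraints simultaneously.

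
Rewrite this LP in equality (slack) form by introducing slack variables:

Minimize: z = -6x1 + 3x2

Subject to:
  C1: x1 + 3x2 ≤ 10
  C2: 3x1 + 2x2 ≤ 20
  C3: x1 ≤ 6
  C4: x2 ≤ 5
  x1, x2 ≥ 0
min z = -6x1 + 3x2

s.t.
  x1 + 3x2 + s1 = 10
  3x1 + 2x2 + s2 = 20
  x1 + s3 = 6
  x2 + s4 = 5
  x1, x2, s1, s2, s3, s4 ≥ 0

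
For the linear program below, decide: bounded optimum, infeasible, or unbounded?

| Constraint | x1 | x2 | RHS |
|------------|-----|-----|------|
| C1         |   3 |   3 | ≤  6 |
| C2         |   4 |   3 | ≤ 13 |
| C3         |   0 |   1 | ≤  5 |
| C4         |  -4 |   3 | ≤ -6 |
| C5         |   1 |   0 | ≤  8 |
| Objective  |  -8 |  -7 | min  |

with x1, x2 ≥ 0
The point (2, 0) satisfies every constraint, so the LP is feasible; the constraints give x1 ≤ 8 and x2 ≤ 5, which with x1, x2 ≥ 0 keep the feasible region inside a bounded box. A feasible, bounded LP attains a finite optimum at a vertex.

Evaluating z = -8x1 - 7x2 at each vertex:
  (1.5, 0): z = -12
  (2, 0): z = -16
  (1.714, 0.2857): z = -15.71

Feasible with finite optimum z* = -16 at (2, 0).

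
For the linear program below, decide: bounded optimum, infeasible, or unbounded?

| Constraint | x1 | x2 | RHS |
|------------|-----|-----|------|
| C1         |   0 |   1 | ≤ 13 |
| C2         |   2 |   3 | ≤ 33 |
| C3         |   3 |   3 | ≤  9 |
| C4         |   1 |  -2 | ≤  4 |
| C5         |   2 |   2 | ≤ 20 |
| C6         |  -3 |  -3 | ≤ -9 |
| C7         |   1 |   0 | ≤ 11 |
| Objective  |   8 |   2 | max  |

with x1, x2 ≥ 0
The point (3, 0) satisfies every constraint, so the LP is feasible; the constraints give x1 ≤ 11 and x2 ≤ 13, which with x1, x2 ≥ 0 keep the feasible region inside a bounded box. A feasible, bounded LP attains a finite optimum at a vertex.

Evaluating z = 8x1 + 2x2 at each vertex:
  (3, 0): z = 24
  (0, 3): z = 6

Bounded optimum: z* = 24 at (3, 0).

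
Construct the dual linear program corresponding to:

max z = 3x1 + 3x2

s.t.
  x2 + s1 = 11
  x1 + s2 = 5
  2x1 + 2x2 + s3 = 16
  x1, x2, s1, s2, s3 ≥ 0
Minimize: z = 11y1 + 5y2 + 16y3

Subject to:
  C1: -y2 - 2y3 ≤ -3
  C2: -y1 - 2y3 ≤ -3
  y1, y2, y3 ≥ 0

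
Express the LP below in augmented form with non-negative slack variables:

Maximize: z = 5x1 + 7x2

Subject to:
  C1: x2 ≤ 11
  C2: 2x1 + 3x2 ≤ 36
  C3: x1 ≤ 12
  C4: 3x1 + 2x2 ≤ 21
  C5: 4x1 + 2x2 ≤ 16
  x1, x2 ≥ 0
max z = 5x1 + 7x2

s.t.
  x2 + s1 = 11
  2x1 + 3x2 + s2 = 36
  x1 + s3 = 12
  3x1 + 2x2 + s4 = 21
  4x1 + 2x2 + s5 = 16
  x1, x2, s1, s2, s3, s4, s5 ≥ 0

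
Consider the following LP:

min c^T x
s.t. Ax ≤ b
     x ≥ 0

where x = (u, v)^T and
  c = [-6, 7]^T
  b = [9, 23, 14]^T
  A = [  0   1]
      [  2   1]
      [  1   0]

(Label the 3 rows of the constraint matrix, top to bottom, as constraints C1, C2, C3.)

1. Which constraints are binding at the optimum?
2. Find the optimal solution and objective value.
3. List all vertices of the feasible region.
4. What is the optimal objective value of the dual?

1. C2, v ≥ 0
2. u = 11.5, v = 0, z = -69
3. (0, 0), (11.5, 0), (7, 9), (0, 9)
4. -69 (by strong duality, equal to the primal optimum)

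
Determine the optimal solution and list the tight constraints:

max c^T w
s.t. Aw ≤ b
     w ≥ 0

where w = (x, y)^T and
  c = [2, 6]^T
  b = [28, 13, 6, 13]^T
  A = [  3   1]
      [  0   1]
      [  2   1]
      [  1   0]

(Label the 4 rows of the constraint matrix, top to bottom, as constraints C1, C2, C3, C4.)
Optimal: x = 0, y = 6
Slack at optimum:
  C1: slack = 22
  C2: slack = 7
  C3: slack = 0 (binding)
  C4: slack = 13
  x ≥ 0: x = 0 (binding)
  y ≥ 0: y = 6
Binding constraints: C3, x ≥ 0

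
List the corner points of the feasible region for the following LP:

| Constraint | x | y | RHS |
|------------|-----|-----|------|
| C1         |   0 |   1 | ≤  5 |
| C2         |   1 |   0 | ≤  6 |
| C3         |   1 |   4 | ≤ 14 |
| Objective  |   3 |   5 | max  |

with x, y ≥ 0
Each vertex is the intersection of two constraint boundaries that also satisfies all remaining constraints:
  x = 0 and y = 0 → (0, 0)
  x = 6 and y = 0 → (6, 0)
  x = 6 and x + 4y = 14 → (6, 2)
  x + 4y = 14 and x = 0 → (0, 3.5)

Vertices: (0, 0), (6, 0), (6, 2), (0, 3.5)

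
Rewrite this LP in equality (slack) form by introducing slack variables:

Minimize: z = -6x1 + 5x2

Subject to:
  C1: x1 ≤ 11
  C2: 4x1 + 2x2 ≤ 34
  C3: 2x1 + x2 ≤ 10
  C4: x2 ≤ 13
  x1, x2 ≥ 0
min z = -6x1 + 5x2

s.t.
  x1 + s1 = 11
  4x1 + 2x2 + s2 = 34
  2x1 + x2 + s3 = 10
  x2 + s4 = 13
  x1, x2, s1, s2, s3, s4 ≥ 0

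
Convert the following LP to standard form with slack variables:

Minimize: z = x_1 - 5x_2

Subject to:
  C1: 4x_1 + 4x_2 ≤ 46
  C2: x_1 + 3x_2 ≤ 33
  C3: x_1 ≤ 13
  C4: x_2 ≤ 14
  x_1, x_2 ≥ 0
min z = x_1 - 5x_2

s.t.
  4x_1 + 4x_2 + s1 = 46
  x_1 + 3x_2 + s2 = 33
  x_1 + s3 = 13
  x_2 + s4 = 14
  x_1, x_2, s1, s2, s3, s4 ≥ 0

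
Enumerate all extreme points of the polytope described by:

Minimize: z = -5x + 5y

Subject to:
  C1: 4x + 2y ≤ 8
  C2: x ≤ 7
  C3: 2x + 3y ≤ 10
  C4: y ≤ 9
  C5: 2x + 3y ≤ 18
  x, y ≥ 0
Each vertex is the intersection of two constraint boundaries that also satisfies all remaining constraints:
  x = 0 and y = 0 → (0, 0)
  4x + 2y = 8 and y = 0 → (2, 0)
  4x + 2y = 8 and 2x + 3y = 10 → (0.5, 3)
  2x + 3y = 10 and x = 0 → (0, 3.333)

Vertices: (0, 0), (2, 0), (0.5, 3), (0, 3.333)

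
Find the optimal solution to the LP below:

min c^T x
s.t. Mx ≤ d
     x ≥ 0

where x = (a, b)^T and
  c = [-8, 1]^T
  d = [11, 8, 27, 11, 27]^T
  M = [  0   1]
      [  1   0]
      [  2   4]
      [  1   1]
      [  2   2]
Each vertex is the intersection of two constraint boundaries that also satisfies all remaining constraints:
  a = 0 and b = 0 → (0, 0)
  a = 8 and b = 0 → (8, 0)
  a = 8 and 2a + 4b = 27 → (8, 2.75)
  2a + 4b = 27 and a = 0 → (0, 6.75)

Evaluating z = -8a + b at each vertex:
  (0, 0): z = 0
  (8, 0): z = -64
  (8, 2.75): z = -61.25
  (0, 6.75): z = 6.75

The minimum is at (8, 0) with z = -64.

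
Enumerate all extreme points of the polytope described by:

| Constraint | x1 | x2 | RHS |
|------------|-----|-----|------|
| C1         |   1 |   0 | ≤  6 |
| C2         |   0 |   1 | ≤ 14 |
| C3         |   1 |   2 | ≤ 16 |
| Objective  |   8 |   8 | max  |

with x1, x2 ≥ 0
Each vertex is the intersection of two constraint boundaries that also satisfies all remaining constraints:
  x1 = 0 and x2 = 0 → (0, 0)
  x1 = 6 and x2 = 0 → (6, 0)
  x1 = 6 and x1 + 2x2 = 16 → (6, 5)
  x1 + 2x2 = 16 and x1 = 0 → (0, 8)

Vertices: (0, 0), (6, 0), (6, 5), (0, 8)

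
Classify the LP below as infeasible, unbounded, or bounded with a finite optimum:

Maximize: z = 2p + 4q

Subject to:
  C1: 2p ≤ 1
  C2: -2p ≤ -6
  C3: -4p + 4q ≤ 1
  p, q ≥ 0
C1 requires 2p ≤ 1, while C2 (-2p ≤ -6) is equivalent to 2p ≥ 6. Together they would need 6 ≤ 2p ≤ 1, which is impossible since 6 > 1. No point satisfies all constraints.

Infeasible — the constraint set is empty.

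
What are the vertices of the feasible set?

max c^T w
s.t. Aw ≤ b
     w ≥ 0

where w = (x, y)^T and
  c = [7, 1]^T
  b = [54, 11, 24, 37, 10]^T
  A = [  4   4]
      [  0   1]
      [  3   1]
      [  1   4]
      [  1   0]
Each vertex is the intersection of two constraint boundaries that also satisfies all remaining constraints:
  x = 0 and y = 0 → (0, 0)
  3x + y = 24 and y = 0 → (8, 0)
  3x + y = 24 and x + 4y = 37 → (5.364, 7.909)
  x + 4y = 37 and x = 0 → (0, 9.25)

Vertices: (0, 0), (8, 0), (5.364, 7.909), (0, 9.25)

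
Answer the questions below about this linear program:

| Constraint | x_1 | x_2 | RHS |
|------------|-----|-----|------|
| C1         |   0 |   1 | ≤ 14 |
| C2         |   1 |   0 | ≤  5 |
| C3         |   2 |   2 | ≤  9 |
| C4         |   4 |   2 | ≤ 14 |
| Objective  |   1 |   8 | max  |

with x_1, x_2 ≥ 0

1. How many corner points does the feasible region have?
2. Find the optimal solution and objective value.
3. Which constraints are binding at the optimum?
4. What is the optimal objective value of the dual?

1. 4
2. x_1 = 0, x_2 = 4.5, z = 36
3. C3, x_1 ≥ 0
4. 36 (by strong duality, equal to the primal optimum)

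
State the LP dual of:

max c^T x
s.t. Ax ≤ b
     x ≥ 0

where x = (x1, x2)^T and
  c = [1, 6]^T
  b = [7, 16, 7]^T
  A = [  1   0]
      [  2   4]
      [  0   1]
Minimize: z = 7y1 + 16y2 + 7y3

Subject to:
  C1: -y1 - 2y2 ≤ -1
  C2: -4y2 - y3 ≤ -6
  y1, y2, y3 ≥ 0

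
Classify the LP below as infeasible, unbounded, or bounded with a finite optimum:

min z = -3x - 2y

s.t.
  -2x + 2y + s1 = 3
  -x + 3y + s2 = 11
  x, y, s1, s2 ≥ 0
Feasible point: (0, 0) satisfies every constraint, so the LP is feasible.
Direction d = (1, 0): for each constraint row a, a·d ≤ 0 —
  (-2)(1) + (2)(0) = -2 ≤ 0
  (-1)(1) + (3)(0) = -1 ≤ 0
and d ≥ 0, so (0, 0) + t·d stays feasible for every t ≥ 0. Along this ray z = -3x - 2y changes by -3 per unit t, so z → −∞.

Unbounded: there is a feasible ray along which z → −∞.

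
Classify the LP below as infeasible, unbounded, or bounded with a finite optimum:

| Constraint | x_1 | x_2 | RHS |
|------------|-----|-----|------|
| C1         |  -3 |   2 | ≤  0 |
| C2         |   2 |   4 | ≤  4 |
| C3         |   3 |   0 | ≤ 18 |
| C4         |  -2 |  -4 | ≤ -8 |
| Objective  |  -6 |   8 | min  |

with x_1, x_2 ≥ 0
C2 requires 2x_1 + 4x_2 ≤ 4, while C4 (-2x_1 - 4x_2 ≤ -8) is equivalent to 2x_1 + 4x_2 ≥ 8. Together they would need 8 ≤ 2x_1 + 4x_2 ≤ 4, which is impossible since 8 > 4. No point satisfies all constraints.

Infeasible — the constraint set is empty.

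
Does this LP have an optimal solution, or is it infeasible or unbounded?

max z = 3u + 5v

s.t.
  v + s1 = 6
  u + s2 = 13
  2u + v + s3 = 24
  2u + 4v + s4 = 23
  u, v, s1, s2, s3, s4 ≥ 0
The point (11.5, 0) satisfies every constraint, so the LP is feasible; the constraints give u ≤ 13 and v ≤ 6, which with u, v ≥ 0 keep the feasible region inside a bounded box. A feasible, bounded LP attains a finite optimum at a vertex.

Feasible with finite optimum z* = 34.5 at (11.5, 0).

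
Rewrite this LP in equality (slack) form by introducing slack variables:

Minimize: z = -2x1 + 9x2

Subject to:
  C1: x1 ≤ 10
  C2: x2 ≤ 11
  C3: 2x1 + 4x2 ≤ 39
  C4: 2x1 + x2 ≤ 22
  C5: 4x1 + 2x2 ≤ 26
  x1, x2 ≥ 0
min z = -2x1 + 9x2

s.t.
  x1 + s1 = 10
  x2 + s2 = 11
  2x1 + 4x2 + s3 = 39
  2x1 + x2 + s4 = 22
  4x1 + 2x2 + s5 = 26
  x1, x2, s1, s2, s3, s4, s5 ≥ 0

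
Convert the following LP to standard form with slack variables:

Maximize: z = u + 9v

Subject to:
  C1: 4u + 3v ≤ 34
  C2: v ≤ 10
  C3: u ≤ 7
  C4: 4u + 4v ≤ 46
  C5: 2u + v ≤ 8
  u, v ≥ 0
max z = u + 9v

s.t.
  4u + 3v + s1 = 34
  v + s2 = 10
  u + s3 = 7
  4u + 4v + s4 = 46
  2u + v + s5 = 8
  u, v, s1, s2, s3, s4, s5 ≥ 0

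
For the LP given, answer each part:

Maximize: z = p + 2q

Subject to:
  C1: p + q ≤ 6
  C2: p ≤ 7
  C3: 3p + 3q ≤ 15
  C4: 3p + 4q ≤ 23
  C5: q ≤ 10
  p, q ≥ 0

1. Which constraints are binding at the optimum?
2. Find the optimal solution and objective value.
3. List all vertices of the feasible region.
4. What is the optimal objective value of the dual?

1. C3, p ≥ 0
2. p = 0, q = 5, z = 10
3. (0, 0), (5, 0), (0, 5)
4. 10 (by strong duality, equal to the primal optimum)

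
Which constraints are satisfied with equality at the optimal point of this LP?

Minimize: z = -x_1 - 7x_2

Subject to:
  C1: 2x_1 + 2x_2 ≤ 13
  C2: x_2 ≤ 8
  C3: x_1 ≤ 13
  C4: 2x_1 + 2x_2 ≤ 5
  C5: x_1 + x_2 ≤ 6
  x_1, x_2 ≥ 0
Optimal: x_1 = 0, x_2 = 2.5
Slack at optimum:
  C1: slack = 8
  C2: slack = 5.5
  C3: slack = 13
  C4: slack = 0 (binding)
  C5: slack = 3.5
  x_1 ≥ 0: x_1 = 0 (binding)
  x_2 ≥ 0: x_2 = 2.5
Binding constraints: C4, x_1 ≥ 0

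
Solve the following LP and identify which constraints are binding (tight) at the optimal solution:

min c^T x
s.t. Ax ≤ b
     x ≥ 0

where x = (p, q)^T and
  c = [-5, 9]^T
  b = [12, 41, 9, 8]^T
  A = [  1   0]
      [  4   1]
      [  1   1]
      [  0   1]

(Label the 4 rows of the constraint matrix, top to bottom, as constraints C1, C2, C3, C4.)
Optimal: p = 9, q = 0
Slack at optimum:
  C1: slack = 3
  C2: slack = 5
  C3: slack = 0 (binding)
  C4: slack = 8
  p ≥ 0: p = 9
  q ≥ 0: q = 0 (binding)
Binding constraints: C3, q ≥ 0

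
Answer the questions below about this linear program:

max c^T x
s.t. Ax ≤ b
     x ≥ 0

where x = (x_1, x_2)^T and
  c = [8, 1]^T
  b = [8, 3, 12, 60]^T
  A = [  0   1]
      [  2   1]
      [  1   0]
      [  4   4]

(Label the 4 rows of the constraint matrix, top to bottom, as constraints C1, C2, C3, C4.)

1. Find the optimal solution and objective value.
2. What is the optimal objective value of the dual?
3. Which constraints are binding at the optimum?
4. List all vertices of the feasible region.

1. x_1 = 1.5, x_2 = 0, z = 12
2. 12 (by strong duality, equal to the primal optimum)
3. C2, x_2 ≥ 0
4. (0, 0), (1.5, 0), (0, 3)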